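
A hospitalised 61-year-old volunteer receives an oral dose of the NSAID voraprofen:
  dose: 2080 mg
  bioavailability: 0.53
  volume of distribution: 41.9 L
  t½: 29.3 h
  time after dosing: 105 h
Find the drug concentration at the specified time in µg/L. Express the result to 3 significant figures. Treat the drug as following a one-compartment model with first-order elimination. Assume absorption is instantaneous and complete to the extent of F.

2190 µg/L

Amount reaching circulation = F × Dose = 0.53 × 2080 = 1102 mg
C₀ = F·Dose / Vd = 1102 / 41.9 = 26.30 mg/L
k = ln2 / t½ = 0.693147 / 29.3 = 0.02366 h⁻¹
C = C₀ · e^(−k·t) = 26.30 × e^(−0.02366 × 105)
  = 26.30 × 0.08338 = 2.193 mg/L
Convert: 2.193 mg/L × 1000 = 2193 µg/L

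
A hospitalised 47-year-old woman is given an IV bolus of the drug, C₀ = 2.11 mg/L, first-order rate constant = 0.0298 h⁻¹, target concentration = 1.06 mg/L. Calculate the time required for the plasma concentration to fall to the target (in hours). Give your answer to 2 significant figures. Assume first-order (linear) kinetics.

t = ln(C₀ / C) / k = ln(2.110 / 1.06) / 0.02980
  = ln(1.991) / 0.02980 = 0.6886 / 0.02980 = 23.11 h

23 h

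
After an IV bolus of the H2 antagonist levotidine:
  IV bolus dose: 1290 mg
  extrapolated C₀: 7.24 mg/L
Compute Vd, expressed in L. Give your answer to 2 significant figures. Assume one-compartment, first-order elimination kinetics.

180 L

Vd = Dose / C₀ = 1290 / 7.24 = 178.2 L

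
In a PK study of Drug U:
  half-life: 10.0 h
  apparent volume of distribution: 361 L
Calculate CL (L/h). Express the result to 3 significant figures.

k = ln2 / t½ = 0.693147 / 10.0 = 0.06931 h⁻¹
CL = k × Vd = 0.06931 × 361 = 25.02 L/h

25.0 L/h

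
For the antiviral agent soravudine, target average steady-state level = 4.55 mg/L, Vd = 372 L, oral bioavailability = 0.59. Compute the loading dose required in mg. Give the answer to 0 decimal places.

2869 mg

LD = Css × Vd / F = 4.55 × 372 / 0.59 = 2869 mg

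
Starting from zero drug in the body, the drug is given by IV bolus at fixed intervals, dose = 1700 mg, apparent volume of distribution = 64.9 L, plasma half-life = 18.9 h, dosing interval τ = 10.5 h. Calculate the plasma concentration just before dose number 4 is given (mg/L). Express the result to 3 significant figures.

C₀ per dose = Dose / Vd = 1700 / 64.9 = 26.19 mg/L
k = ln2 / t½ = 0.693147 / 18.9 = 0.03667 h⁻¹
Fraction remaining after one interval: r = e^(−kτ) = e^(−0.03667 × 10.5) = 0.6804
Before dose 4, 3 doses have been given (aged 1τ, 2τ, 3τ).
C_trough = C₀ × (r + r² + … + r^3) = C₀ × r(1−r^3)/(1−r)
        = 26.19 × 0.6804 × (1 − 0.3150) / (1 − 0.6804) = 38.19 mg/L

38.2 mg/L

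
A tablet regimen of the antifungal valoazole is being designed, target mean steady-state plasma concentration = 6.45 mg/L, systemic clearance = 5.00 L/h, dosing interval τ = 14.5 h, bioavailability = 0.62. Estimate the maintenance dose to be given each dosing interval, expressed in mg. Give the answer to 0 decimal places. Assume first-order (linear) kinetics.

At steady state, F × (Dose/τ) = Css × CL.
Dose = Css × CL × τ / F = 6.45 × 5.000 × 14.5 / 0.62 = 754.2 mg

754 mg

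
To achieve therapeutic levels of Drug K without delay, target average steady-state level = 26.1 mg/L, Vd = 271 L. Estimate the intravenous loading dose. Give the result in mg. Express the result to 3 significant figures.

7070 mg

LD = Css × Vd = 26.1 × 271 = 7073 mg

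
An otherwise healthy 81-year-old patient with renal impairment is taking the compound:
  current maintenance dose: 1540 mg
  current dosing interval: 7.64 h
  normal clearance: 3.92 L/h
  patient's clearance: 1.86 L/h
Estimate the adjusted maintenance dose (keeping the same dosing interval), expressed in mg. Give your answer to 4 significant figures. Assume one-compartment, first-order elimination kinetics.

730.7 mg

To keep the same average steady-state level, dosing rate must scale with clearance.
CL ratio = 1.86 / 3.92 = 0.4745
New dose (same interval) = 1540 × 0.4745 = 730.7 mg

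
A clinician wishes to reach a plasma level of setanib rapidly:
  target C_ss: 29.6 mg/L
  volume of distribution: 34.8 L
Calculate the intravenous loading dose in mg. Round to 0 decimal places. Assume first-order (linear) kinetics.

LD = Css × Vd = 29.6 × 34.8 = 1030 mg

1030 mg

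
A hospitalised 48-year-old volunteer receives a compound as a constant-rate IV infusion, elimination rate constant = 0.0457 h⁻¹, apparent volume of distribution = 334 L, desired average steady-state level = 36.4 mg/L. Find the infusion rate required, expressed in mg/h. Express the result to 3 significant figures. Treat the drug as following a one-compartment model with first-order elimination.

556 mg/h

CL = k × Vd = 0.04570 × 334 = 15.26 L/h
At steady state, infusion rate R₀ = Css × CL = 36.4 × 15.26 = 555.5 mg/h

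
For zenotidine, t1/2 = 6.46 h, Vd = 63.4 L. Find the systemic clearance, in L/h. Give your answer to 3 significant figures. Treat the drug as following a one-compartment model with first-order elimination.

6.80 L/h

k = ln2 / t½ = 0.693147 / 6.46 = 0.1073 h⁻¹
CL = k × Vd = 0.1073 × 63.4 = 6.803 L/h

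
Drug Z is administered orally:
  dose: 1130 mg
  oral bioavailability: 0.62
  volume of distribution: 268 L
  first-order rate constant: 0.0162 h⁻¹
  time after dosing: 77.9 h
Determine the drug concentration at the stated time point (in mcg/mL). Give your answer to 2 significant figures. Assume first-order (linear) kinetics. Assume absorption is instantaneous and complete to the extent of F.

Amount reaching circulation = F × Dose = 0.62 × 1130 = 700.6 mg
C₀ = F·Dose / Vd = 700.6 / 268 = 2.614 mg/L
C = C₀ · e^(−k·t) = 2.614 × e^(−0.01620 × 77.9)
  = 2.614 × 0.2831 = 0.7400 mg/L
(0.7400 mg/L = 0.7400 mcg/mL)

0.74 mcg/mL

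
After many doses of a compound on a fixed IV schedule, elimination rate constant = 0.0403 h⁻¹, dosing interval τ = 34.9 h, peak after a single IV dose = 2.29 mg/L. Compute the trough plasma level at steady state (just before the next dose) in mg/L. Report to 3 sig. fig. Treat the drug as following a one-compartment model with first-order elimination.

e^(−kτ) = e^(−0.04030 × 34.9) = 0.2450
Accumulation ratio R = 1 / (1 − e^(−kτ)) = 1 / (1 − 0.2450) = 1.325
Steady-state trough = C₀ × R × e^(−kτ) = 2.29 × 1.325 × 0.2450 = 0.7434 mg/L

0.743 mg/L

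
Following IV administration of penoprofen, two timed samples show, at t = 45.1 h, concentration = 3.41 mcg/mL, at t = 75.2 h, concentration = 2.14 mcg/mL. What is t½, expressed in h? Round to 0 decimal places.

45 h

k = ln(C₁/C₂) / (t₂ − t₁) = ln(3.41/2.14) / (75.2 − 45.1)
  = 0.4659 / 30.10 = 0.01548 h⁻¹
t½ = ln2 / k = 0.693147 / 0.01548 = 44.78 h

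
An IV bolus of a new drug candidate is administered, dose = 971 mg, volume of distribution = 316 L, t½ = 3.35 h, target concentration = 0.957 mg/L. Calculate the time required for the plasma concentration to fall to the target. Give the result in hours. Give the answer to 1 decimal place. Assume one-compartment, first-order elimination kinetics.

C₀ = Dose / Vd = 971.0 / 316 = 3.073 mg/L
k = ln2 / t½ = 0.693147 / 3.35 = 0.2069 h⁻¹
t = ln(C₀ / C) / k = ln(3.073 / 0.957) / 0.2069
  = ln(3.211) / 0.2069 = 1.167 / 0.2069 = 5.640 h

5.6 h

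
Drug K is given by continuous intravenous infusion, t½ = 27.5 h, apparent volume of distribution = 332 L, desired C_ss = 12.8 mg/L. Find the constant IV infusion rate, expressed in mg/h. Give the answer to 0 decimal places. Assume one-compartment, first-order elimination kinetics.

k = ln2 / t½ = 0.693147 / 27.5 = 0.02521 h⁻¹
CL = k × Vd = 0.02521 × 332 = 8.370 L/h
At steady state, infusion rate R₀ = Css × CL = 12.8 × 8.370 = 107.1 mg/h

107 mg/h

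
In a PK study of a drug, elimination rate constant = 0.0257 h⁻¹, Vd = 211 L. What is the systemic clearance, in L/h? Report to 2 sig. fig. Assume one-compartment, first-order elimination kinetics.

5.4 L/h

CL = k × Vd = 0.0257 × 211 = 5.423 L/h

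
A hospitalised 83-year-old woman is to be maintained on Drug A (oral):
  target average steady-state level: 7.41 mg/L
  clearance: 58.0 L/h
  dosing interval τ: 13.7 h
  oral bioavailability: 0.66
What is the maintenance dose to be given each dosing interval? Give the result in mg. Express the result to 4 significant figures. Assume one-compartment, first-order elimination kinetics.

8921 mg

At steady state, F × (Dose/τ) = Css × CL.
Dose = Css × CL × τ / F = 7.41 × 58.00 × 13.7 / 0.66 = 8921 mg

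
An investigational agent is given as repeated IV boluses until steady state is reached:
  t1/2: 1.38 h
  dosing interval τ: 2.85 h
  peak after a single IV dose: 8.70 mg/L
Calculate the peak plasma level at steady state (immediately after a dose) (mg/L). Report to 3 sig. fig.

11.4 mg/L

k = ln2 / t½ = 0.693147 / 1.38 = 0.5023 h⁻¹
e^(−kτ) = e^(−0.5023 × 2.85) = 0.2389
Accumulation ratio R = 1 / (1 − e^(−kτ)) = 1 / (1 − 0.2389) = 1.314
Steady-state peak = C₀ × R = 8.70 × 1.314 = 11.43 mg/L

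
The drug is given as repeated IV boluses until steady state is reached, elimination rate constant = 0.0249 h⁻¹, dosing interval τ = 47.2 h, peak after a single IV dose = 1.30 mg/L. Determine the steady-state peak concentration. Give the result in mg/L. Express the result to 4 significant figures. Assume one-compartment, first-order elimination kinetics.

e^(−kτ) = e^(−0.02490 × 47.2) = 0.3087
Accumulation ratio R = 1 / (1 − e^(−kτ)) = 1 / (1 − 0.3087) = 1.447
Steady-state peak = C₀ × R = 1.30 × 1.447 = 1.881 mg/L

1.881 mg/L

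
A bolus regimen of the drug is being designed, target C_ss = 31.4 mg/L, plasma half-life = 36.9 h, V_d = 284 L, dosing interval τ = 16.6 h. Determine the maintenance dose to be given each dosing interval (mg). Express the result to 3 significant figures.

k = ln2 / t½ = 0.693147 / 36.9 = 0.01878 h⁻¹
CL = k × Vd = 0.01878 × 284 = 5.334 L/h
At steady state, Dose/τ = Css × CL.
Dose = Css × CL × τ = 31.4 × 5.334 × 16.6 = 2780 mg

2780 mg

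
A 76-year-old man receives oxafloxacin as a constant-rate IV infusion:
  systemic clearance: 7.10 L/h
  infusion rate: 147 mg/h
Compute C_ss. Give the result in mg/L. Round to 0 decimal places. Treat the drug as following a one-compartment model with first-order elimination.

At steady state Css = R₀ / CL = 147 / 7.100 = 20.70 mg/L

21 mg/L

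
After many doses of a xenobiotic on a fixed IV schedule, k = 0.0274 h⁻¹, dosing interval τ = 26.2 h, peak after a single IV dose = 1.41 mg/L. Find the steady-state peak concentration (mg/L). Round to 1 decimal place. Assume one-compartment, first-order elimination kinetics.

e^(−kτ) = e^(−0.02740 × 26.2) = 0.4878
Accumulation ratio R = 1 / (1 − e^(−kτ)) = 1 / (1 − 0.4878) = 1.952
Steady-state peak = C₀ × R = 1.41 × 1.952 = 2.752 mg/L

2.8 mg/L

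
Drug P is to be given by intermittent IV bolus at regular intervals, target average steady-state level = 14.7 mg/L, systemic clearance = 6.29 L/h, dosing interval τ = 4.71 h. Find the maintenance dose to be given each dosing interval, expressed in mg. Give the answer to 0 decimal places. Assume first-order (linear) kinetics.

At steady state, Dose/τ = Css × CL.
Dose = Css × CL × τ = 14.7 × 6.290 × 4.71 = 435.5 mg

436 mg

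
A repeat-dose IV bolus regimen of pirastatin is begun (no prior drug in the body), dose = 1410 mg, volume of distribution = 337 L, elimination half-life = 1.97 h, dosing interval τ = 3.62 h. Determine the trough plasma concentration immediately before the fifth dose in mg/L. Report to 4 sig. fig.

C₀ per dose = Dose / Vd = 1410 / 337 = 4.184 mg/L
k = ln2 / t½ = 0.693147 / 1.97 = 0.3519 h⁻¹
Fraction remaining after one interval: r = e^(−kτ) = e^(−0.3519 × 3.62) = 0.2797
Before dose 5, 4 doses have been given (aged 1τ, 2τ, 3τ, 4τ).
C_trough = C₀ × (r + r² + … + r^4) = C₀ × r(1−r^4)/(1−r)
        = 4.184 × 0.2797 × (1 − 0.006120) / (1 − 0.2797) = 1.615 mg/L

1.615 mg/L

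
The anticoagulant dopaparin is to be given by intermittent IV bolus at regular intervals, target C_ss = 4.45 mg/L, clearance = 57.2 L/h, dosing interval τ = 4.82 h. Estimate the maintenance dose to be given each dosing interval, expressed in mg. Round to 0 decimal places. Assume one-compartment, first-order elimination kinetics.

At steady state, Dose/τ = Css × CL.
Dose = Css × CL × τ = 4.45 × 57.20 × 4.82 = 1227 mg

1227 mg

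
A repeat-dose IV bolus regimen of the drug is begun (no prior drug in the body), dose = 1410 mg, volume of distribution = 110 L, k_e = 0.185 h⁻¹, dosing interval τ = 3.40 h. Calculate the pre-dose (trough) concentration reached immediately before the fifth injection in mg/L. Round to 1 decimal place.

C₀ per dose = Dose / Vd = 1410 / 110 = 12.82 mg/L
Fraction remaining after one interval: r = e^(−kτ) = e^(−0.1850 × 3.40) = 0.5331
Before dose 5, 4 doses have been given (aged 1τ, 2τ, 3τ, 4τ).
C_trough = C₀ × (r + r² + … + r^4) = C₀ × r(1−r^4)/(1−r)
        = 12.82 × 0.5331 × (1 − 0.08077) / (1 − 0.5331) = 13.46 mg/L

13.5 mg/L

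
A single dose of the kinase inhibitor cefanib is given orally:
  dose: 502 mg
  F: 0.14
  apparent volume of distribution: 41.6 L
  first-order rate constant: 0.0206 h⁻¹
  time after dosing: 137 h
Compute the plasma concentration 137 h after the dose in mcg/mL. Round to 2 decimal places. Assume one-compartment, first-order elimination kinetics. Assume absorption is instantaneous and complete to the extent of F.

0.10 mcg/mL

Amount reaching circulation = F × Dose = 0.14 × 502.0 = 70.28 mg
C₀ = F·Dose / Vd = 70.28 / 41.6 = 1.689 mg/L
C = C₀ · e^(−k·t) = 1.689 × e^(−0.02060 × 137)
  = 1.689 × 0.05947 = 0.1004 mg/L
(0.1004 mg/L = 0.1004 mcg/mL)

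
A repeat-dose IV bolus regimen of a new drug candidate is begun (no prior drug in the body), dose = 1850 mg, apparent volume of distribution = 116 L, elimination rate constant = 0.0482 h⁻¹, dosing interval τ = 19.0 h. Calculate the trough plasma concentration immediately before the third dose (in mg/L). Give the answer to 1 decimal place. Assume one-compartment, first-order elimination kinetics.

8.9 mg/L

C₀ per dose = Dose / Vd = 1850 / 116 = 15.95 mg/L
Fraction remaining after one interval: r = e^(−kτ) = e^(−0.04820 × 19.0) = 0.4002
Before dose 3, 2 doses have been given (aged 1τ, 2τ).
C_trough = C₀ × (r + r²) = 15.95 × (0.4002 + 0.1602) = 8.938 mg/L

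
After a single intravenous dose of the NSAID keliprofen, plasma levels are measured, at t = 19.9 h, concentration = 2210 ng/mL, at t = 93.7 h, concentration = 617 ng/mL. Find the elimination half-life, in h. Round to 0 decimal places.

40 h

k = ln(C₁/C₂) / (t₂ − t₁) = ln(2210/617) / (93.7 − 19.9)
  = 1.276 / 73.80 = 0.01729 h⁻¹
t½ = ln2 / k = 0.693147 / 0.01729 = 40.09 h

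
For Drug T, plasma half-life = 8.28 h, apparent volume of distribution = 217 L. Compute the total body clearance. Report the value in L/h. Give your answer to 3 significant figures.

18.2 L/h

k = ln2 / t½ = 0.693147 / 8.28 = 0.08371 h⁻¹
CL = k × Vd = 0.08371 × 217 = 18.17 L/h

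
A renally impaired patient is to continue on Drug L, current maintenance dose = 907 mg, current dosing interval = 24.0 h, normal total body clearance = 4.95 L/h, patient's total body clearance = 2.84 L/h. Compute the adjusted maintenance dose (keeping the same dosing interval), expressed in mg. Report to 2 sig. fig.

To keep the same average steady-state level, dosing rate must scale with clearance.
CL ratio = 2.84 / 4.95 = 0.5737
New dose (same interval) = 907 × 0.5737 = 520.3 mg

520 mg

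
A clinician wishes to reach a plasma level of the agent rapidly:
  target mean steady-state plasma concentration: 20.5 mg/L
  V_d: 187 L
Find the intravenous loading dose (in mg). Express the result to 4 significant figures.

3834 mg

LD = Css × Vd = 20.5 × 187 = 3834 mg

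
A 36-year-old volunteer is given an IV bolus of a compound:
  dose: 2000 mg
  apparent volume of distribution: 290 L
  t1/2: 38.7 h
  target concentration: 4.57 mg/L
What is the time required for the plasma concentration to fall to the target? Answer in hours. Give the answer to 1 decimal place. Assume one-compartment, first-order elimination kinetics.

23.0 h

C₀ = Dose / Vd = 2000 / 290 = 6.897 mg/L
k = ln2 / t½ = 0.693147 / 38.7 = 0.01791 h⁻¹
t = ln(C₀ / C) / k = ln(6.897 / 4.57) / 0.01791
  = ln(1.509) / 0.01791 = 0.4114 / 0.01791 = 22.97 h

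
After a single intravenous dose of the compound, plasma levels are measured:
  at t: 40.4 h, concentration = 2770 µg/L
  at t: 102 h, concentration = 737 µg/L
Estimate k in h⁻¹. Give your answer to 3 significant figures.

k = ln(C₁/C₂) / (t₂ − t₁) = ln(2770/737) / (102 − 40.4)
  = 1.324 / 61.60 = 0.02149 h⁻¹

0.0215 h⁻¹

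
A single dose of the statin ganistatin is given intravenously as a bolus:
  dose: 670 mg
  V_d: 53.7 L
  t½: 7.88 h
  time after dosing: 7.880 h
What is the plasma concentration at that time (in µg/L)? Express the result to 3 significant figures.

C₀ = Dose / Vd = 670.0 / 53.7 = 12.48 mg/L
k = ln2 / t½ = 0.693147 / 7.88 = 0.08796 h⁻¹
t / t½ = 7.880 / 7.88 = 1 half-lives
C = C₀ × (1/2)^1 = 12.48 × 0.5000 = 6.240 mg/L
Convert: 6.240 mg/L × 1000 = 6240 µg/L

6240 µg/L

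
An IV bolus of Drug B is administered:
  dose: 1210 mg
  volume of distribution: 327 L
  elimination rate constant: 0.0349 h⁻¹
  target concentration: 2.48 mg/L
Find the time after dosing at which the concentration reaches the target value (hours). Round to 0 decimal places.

C₀ = Dose / Vd = 1210 / 327 = 3.700 mg/L
t = ln(C₀ / C) / k = ln(3.700 / 2.48) / 0.03490
  = ln(1.492) / 0.03490 = 0.4001 / 0.03490 = 11.46 h

11 h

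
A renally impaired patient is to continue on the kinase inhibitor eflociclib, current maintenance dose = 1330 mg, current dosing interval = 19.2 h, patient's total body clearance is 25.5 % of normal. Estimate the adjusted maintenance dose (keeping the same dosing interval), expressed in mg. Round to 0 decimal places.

To keep the same average steady-state level, dosing rate must scale with clearance.
CL ratio = 25.5 / 100 = 0.2550
New dose (same interval) = 1330 × 0.2550 = 339.2 mg

339 mg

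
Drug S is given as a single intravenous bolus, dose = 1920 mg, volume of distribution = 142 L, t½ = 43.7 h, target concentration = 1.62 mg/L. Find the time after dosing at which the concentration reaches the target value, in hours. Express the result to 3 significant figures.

C₀ = Dose / Vd = 1920 / 142 = 13.52 mg/L
k = ln2 / t½ = 0.693147 / 43.7 = 0.01586 h⁻¹
t = ln(C₀ / C) / k = ln(13.52 / 1.62) / 0.01586
  = ln(8.346) / 0.01586 = 2.122 / 0.01586 = 133.8 h

134 h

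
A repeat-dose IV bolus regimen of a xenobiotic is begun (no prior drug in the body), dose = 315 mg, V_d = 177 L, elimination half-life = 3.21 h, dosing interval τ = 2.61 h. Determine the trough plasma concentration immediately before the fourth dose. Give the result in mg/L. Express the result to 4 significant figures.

1.918 mg/L

C₀ per dose = Dose / Vd = 315 / 177 = 1.780 mg/L
k = ln2 / t½ = 0.693147 / 3.21 = 0.2159 h⁻¹
Fraction remaining after one interval: r = e^(−kτ) = e^(−0.2159 × 2.61) = 0.5692
Before dose 4, 3 doses have been given (aged 1τ, 2τ, 3τ).
C_trough = C₀ × (r + r² + … + r^3) = C₀ × r(1−r^3)/(1−r)
        = 1.780 × 0.5692 × (1 − 0.1844) / (1 − 0.5692) = 1.918 mg/L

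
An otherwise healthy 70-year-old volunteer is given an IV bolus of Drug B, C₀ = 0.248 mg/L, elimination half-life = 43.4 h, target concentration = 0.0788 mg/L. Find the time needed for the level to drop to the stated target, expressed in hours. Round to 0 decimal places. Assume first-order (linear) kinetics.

k = ln2 / t½ = 0.693147 / 43.4 = 0.01597 h⁻¹
t = ln(C₀ / C) / k = ln(0.2480 / 0.0788) / 0.01597
  = ln(3.147) / 0.01597 = 1.146 / 0.01597 = 71.76 h

72 h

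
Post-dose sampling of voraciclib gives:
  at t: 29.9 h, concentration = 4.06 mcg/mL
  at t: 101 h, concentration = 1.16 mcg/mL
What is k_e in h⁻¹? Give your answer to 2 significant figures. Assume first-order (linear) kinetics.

0.018 h⁻¹

k = ln(C₁/C₂) / (t₂ − t₁) = ln(4.06/1.16) / (101 − 29.9)
  = 1.253 / 71.10 = 0.01762 h⁻¹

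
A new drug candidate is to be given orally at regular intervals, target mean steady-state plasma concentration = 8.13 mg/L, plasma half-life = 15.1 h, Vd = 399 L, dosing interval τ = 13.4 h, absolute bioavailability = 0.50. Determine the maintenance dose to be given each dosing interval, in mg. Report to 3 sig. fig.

k = ln2 / t½ = 0.693147 / 15.1 = 0.04590 h⁻¹
CL = k × Vd = 0.04590 × 399 = 18.31 L/h
At steady state, F × (Dose/τ) = Css × CL.
Dose = Css × CL × τ / F = 8.13 × 18.31 × 13.4 / 0.50 = 3989 mg

3990 mg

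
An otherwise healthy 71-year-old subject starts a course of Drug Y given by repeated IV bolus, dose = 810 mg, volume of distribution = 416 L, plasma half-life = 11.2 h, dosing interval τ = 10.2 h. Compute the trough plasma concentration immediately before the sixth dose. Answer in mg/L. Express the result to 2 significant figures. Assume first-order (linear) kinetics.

C₀ per dose = Dose / Vd = 810 / 416 = 1.947 mg/L
k = ln2 / t½ = 0.693147 / 11.2 = 0.06189 h⁻¹
Fraction remaining after one interval: r = e^(−kτ) = e^(−0.06189 × 10.2) = 0.5319
Before dose 6, 5 doses have been given (aged 1τ, 2τ, 3τ, 4τ, 5τ).
C_trough = C₀ × (r + r² + … + r^5) = C₀ × r(1−r^5)/(1−r)
        = 1.947 × 0.5319 × (1 − 0.04257) / (1 − 0.5319) = 2.118 mg/L

2.1 mg/L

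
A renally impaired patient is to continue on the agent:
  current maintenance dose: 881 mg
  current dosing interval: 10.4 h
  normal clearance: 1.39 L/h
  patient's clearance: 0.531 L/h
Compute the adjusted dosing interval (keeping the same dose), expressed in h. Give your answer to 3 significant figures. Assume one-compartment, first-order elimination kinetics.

27.2 h

To keep the same average steady-state level, dosing rate must scale with clearance.
CL ratio = 0.531 / 1.39 = 0.3820
New interval (same dose) = 10.4 / 0.3820 = 27.23 h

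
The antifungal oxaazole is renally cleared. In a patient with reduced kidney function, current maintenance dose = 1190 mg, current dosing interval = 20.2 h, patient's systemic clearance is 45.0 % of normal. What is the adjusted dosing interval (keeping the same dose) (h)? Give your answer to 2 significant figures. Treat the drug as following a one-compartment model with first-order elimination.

To keep the same average steady-state level, dosing rate must scale with clearance.
CL ratio = 45.0 / 100 = 0.4500
New interval (same dose) = 20.2 / 0.4500 = 44.89 h

45 h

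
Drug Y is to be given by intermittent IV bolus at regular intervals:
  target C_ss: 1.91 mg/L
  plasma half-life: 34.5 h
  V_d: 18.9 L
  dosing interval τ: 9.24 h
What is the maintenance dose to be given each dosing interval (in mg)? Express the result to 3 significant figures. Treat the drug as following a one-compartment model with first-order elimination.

6.70 mg

k = ln2 / t½ = 0.693147 / 34.5 = 0.02009 h⁻¹
CL = k × Vd = 0.02009 × 18.9 = 0.3797 L/h
At steady state, Dose/τ = Css × CL.
Dose = Css × CL × τ = 1.91 × 0.3797 × 9.24 = 6.701 mg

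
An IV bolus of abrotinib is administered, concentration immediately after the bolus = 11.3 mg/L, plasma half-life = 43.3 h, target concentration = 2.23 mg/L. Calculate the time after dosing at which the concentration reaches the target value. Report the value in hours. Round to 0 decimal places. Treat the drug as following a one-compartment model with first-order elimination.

101 h

k = ln2 / t½ = 0.693147 / 43.3 = 0.01601 h⁻¹
t = ln(C₀ / C) / k = ln(11.30 / 2.23) / 0.01601
  = ln(5.067) / 0.01601 = 1.623 / 0.01601 = 101.4 h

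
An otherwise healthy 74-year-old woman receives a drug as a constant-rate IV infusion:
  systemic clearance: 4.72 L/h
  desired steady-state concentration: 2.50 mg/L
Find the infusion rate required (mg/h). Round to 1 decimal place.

At steady state, infusion rate R₀ = Css × CL = 2.50 × 4.720 = 11.80 mg/h

11.8 mg/h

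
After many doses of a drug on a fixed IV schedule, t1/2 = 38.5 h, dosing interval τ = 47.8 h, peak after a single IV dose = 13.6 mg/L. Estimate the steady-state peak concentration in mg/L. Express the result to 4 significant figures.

k = ln2 / t½ = 0.693147 / 38.5 = 0.01800 h⁻¹
e^(−kτ) = e^(−0.01800 × 47.8) = 0.4230
Accumulation ratio R = 1 / (1 − e^(−kτ)) = 1 / (1 − 0.4230) = 1.733
Steady-state peak = C₀ × R = 13.6 × 1.733 = 23.57 mg/L

23.57 mg/L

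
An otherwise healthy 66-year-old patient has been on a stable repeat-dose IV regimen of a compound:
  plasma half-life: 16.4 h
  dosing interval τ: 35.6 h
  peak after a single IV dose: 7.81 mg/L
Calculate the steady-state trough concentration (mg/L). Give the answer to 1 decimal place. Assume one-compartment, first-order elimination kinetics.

2.2 mg/L

k = ln2 / t½ = 0.693147 / 16.4 = 0.04227 h⁻¹
e^(−kτ) = e^(−0.04227 × 35.6) = 0.2221
Accumulation ratio R = 1 / (1 − e^(−kτ)) = 1 / (1 − 0.2221) = 1.286
Steady-state trough = C₀ × R × e^(−kτ) = 7.81 × 1.286 × 0.2221 = 2.231 mg/L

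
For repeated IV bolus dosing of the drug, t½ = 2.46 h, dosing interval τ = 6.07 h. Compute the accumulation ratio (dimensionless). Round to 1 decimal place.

1.2

k = ln2 / t½ = 0.693147 / 2.46 = 0.2818 h⁻¹
e^(−kτ) = e^(−0.2818 × 6.07) = 0.1808
Accumulation ratio R = 1 / (1 − e^(−kτ)) = 1 / (1 − 0.1808) = 1.221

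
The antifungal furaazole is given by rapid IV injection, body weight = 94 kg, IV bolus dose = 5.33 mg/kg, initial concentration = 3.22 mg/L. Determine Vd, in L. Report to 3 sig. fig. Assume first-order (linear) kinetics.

156 L

Dose = 5.33 × 94 = 501.0 mg
Vd = Dose / C₀ = 501.0 / 3.22 = 155.6 L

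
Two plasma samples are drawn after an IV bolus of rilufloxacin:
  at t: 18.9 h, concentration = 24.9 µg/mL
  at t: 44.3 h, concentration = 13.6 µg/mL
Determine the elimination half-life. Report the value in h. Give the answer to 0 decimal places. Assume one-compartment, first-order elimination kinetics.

29 h

k = ln(C₁/C₂) / (t₂ − t₁) = ln(24.9/13.6) / (44.3 − 18.9)
  = 0.6048 / 25.40 = 0.02381 h⁻¹
t½ = ln2 / k = 0.693147 / 0.02381 = 29.11 h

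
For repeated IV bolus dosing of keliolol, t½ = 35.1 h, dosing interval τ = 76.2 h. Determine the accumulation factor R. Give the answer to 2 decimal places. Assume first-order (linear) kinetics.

1.29

k = ln2 / t½ = 0.693147 / 35.1 = 0.01975 h⁻¹
e^(−kτ) = e^(−0.01975 × 76.2) = 0.2220
Accumulation ratio R = 1 / (1 − e^(−kτ)) = 1 / (1 − 0.2220) = 1.285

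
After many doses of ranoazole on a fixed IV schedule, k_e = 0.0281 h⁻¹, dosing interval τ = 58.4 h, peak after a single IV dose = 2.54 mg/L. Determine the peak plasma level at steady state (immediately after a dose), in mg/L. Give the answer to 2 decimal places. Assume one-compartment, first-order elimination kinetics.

3.15 mg/L

e^(−kτ) = e^(−0.02810 × 58.4) = 0.1938
Accumulation ratio R = 1 / (1 − e^(−kτ)) = 1 / (1 − 0.1938) = 1.240
Steady-state peak = C₀ × R = 2.54 × 1.240 = 3.150 mg/L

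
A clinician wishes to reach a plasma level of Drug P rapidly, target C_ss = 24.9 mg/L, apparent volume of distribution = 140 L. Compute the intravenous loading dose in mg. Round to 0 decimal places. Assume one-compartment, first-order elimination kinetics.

3486 mg

LD = Css × Vd = 24.9 × 140 = 3486 mg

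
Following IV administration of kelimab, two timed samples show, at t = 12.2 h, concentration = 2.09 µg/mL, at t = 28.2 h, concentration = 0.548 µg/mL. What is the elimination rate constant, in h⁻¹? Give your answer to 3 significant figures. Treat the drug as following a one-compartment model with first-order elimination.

k = ln(C₁/C₂) / (t₂ − t₁) = ln(2.09/0.548) / (28.2 − 12.2)
  = 1.339 / 16.00 = 0.08369 h⁻¹

0.0837 h⁻¹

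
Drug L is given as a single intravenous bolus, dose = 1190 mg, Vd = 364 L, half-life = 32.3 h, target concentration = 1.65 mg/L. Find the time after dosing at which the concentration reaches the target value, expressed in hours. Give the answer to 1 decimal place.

C₀ = Dose / Vd = 1190 / 364 = 3.269 mg/L
k = ln2 / t½ = 0.693147 / 32.3 = 0.02146 h⁻¹
t = ln(C₀ / C) / k = ln(3.269 / 1.65) / 0.02146
  = ln(1.981) / 0.02146 = 0.6836 / 0.02146 = 31.85 h

31.9 h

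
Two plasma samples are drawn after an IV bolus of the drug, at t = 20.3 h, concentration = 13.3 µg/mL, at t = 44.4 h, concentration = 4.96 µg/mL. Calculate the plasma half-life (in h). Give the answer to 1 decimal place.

k = ln(C₁/C₂) / (t₂ − t₁) = ln(13.3/4.96) / (44.4 − 20.3)
  = 0.9864 / 24.10 = 0.04093 h⁻¹
t½ = ln2 / k = 0.693147 / 0.04093 = 16.93 h

16.9 h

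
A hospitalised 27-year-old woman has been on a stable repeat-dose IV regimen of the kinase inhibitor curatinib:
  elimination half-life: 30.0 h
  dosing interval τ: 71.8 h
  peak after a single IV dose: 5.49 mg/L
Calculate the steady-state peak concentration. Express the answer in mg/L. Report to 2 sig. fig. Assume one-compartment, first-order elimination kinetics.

6.8 mg/L

k = ln2 / t½ = 0.693147 / 30.0 = 0.02310 h⁻¹
e^(−kτ) = e^(−0.02310 × 71.8) = 0.1904
Accumulation ratio R = 1 / (1 − e^(−kτ)) = 1 / (1 − 0.1904) = 1.235
Steady-state peak = C₀ × R = 5.49 × 1.235 = 6.780 mg/L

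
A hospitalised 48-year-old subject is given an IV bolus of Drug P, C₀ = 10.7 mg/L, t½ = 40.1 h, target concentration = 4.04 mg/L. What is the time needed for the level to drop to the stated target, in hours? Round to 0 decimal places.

k = ln2 / t½ = 0.693147 / 40.1 = 0.01729 h⁻¹
t = ln(C₀ / C) / k = ln(10.70 / 4.04) / 0.01729
  = ln(2.649) / 0.01729 = 0.9742 / 0.01729 = 56.34 h

56 h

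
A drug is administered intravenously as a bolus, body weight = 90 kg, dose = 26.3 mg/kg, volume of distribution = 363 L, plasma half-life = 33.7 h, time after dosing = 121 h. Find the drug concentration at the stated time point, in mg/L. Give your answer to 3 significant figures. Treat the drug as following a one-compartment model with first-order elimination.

Total dose = 26.3 × 90 = 2367 mg
C₀ = Dose / Vd = 2367 / 363 = 6.521 mg/L
k = ln2 / t½ = 0.693147 / 33.7 = 0.02057 h⁻¹
C = C₀ · e^(−k·t) = 6.521 × e^(−0.02057 × 121)
  = 6.521 × 0.08300 = 0.5412 mg/L

0.541 mg/L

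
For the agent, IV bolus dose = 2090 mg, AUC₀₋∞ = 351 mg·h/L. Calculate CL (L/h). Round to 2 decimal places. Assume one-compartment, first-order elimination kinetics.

CL = Dose / AUC = 2090 / 351 = 5.954 L/h

5.95 L/h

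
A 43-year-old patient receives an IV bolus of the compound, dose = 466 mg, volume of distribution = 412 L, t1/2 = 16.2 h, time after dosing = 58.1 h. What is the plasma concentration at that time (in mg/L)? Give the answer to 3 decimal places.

0.094 mg/L

C₀ = Dose / Vd = 466.0 / 412 = 1.131 mg/L
k = ln2 / t½ = 0.693147 / 16.2 = 0.04279 h⁻¹
C = C₀ · e^(−k·t) = 1.131 × e^(−0.04279 × 58.1)
  = 1.131 × 0.08323 = 0.09413 mg/L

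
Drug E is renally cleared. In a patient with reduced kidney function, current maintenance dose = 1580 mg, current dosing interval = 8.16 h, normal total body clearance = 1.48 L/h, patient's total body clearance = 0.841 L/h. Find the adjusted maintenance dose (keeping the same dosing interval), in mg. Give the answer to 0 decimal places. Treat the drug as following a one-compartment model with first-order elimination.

To keep the same average steady-state level, dosing rate must scale with clearance.
CL ratio = 0.841 / 1.48 = 0.5682
New dose (same interval) = 1580 × 0.5682 = 897.8 mg

898 mg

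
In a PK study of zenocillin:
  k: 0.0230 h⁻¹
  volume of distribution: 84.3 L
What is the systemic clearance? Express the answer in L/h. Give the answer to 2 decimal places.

1.94 L/h

CL = k × Vd = 0.0230 × 84.3 = 1.939 L/h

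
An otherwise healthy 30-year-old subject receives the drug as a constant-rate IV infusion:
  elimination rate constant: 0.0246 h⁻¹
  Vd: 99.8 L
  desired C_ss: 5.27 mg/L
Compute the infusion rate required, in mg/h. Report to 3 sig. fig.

12.9 mg/h

CL = k × Vd = 0.02460 × 99.8 = 2.455 L/h
At steady state, infusion rate R₀ = Css × CL = 5.27 × 2.455 = 12.94 mg/h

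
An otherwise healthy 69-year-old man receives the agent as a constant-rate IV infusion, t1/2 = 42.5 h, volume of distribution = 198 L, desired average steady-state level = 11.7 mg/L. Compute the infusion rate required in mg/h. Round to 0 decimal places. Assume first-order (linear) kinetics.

k = ln2 / t½ = 0.693147 / 42.5 = 0.01631 h⁻¹
CL = k × Vd = 0.01631 × 198 = 3.229 L/h
At steady state, infusion rate R₀ = Css × CL = 11.7 × 3.229 = 37.78 mg/h

38 mg/h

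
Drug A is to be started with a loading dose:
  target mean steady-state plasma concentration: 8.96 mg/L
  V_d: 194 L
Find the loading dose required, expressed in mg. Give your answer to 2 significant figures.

1700 mg

LD = Css × Vd = 8.96 × 194 = 1738 mg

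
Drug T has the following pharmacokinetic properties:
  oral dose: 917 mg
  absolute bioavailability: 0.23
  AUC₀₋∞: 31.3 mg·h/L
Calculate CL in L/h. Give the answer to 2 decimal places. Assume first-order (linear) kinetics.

CL = F·Dose / AUC = 0.23 × 917 / 31.3 = 6.738 L/h

6.74 L/h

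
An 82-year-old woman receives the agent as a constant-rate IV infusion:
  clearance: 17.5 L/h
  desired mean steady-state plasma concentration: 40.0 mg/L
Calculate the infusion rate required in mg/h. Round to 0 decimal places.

700 mg/h

At steady state, infusion rate R₀ = Css × CL = 40.0 × 17.50 = 700.0 mg/h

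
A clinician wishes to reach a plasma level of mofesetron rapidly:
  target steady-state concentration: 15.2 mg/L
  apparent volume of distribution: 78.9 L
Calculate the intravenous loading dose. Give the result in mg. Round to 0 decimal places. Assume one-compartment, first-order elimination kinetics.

LD = Css × Vd = 15.2 × 78.9 = 1199 mg

1199 mg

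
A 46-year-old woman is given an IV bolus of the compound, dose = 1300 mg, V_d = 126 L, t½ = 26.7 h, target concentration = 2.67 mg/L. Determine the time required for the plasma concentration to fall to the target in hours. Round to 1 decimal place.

52.1 h

C₀ = Dose / Vd = 1300 / 126 = 10.32 mg/L
k = ln2 / t½ = 0.693147 / 26.7 = 0.02596 h⁻¹
t = ln(C₀ / C) / k = ln(10.32 / 2.67) / 0.02596
  = ln(3.865) / 0.02596 = 1.352 / 0.02596 = 52.08 h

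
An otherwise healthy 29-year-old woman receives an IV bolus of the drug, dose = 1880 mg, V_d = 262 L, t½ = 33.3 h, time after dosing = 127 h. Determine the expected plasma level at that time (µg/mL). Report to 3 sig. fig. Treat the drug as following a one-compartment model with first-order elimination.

0.510 µg/mL

C₀ = Dose / Vd = 1880 / 262 = 7.176 mg/L
k = ln2 / t½ = 0.693147 / 33.3 = 0.02082 h⁻¹
C = C₀ · e^(−k·t) = 7.176 × e^(−0.02082 × 127)
  = 7.176 × 0.07107 = 0.5100 mg/L
(0.5100 mg/L = 0.5100 µg/mL)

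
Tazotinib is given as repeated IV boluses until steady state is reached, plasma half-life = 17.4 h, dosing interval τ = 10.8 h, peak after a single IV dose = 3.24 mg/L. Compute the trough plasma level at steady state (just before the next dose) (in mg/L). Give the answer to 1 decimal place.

6.0 mg/L

k = ln2 / t½ = 0.693147 / 17.4 = 0.03984 h⁻¹
e^(−kτ) = e^(−0.03984 × 10.8) = 0.6503
Accumulation ratio R = 1 / (1 − e^(−kτ)) = 1 / (1 − 0.6503) = 2.860
Steady-state trough = C₀ × R × e^(−kτ) = 3.24 × 2.860 × 0.6503 = 6.026 mg/L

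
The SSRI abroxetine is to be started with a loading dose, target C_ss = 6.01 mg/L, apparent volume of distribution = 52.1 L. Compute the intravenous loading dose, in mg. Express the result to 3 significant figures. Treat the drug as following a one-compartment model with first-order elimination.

LD = Css × Vd = 6.01 × 52.1 = 313.1 mg

313 mg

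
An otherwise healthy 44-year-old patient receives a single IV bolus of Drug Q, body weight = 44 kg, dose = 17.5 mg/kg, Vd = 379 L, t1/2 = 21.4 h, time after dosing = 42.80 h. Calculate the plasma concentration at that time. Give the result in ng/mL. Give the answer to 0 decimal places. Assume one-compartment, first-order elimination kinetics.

508 ng/mL

Total dose = 17.5 × 44 = 770.0 mg
C₀ = Dose / Vd = 770.0 / 379 = 2.032 mg/L
k = ln2 / t½ = 0.693147 / 21.4 = 0.03239 h⁻¹
t / t½ = 42.80 / 21.4 = 2 half-lives
C = C₀ × (1/2)^2 = 2.032 × 0.2500 = 0.5080 mg/L
Convert: 0.5080 mg/L × 1000 = 508.0 ng/mL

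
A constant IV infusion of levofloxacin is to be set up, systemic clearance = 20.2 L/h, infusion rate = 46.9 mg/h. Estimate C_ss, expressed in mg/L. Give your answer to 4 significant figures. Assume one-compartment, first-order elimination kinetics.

At steady state Css = R₀ / CL = 46.9 / 20.20 = 2.322 mg/L

2.322 mg/L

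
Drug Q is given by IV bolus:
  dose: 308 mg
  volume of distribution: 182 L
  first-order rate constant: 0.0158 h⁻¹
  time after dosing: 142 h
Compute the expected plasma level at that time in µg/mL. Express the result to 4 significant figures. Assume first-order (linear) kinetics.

0.1795 µg/mL

C₀ = Dose / Vd = 308.0 / 182 = 1.692 mg/L
C = C₀ · e^(−k·t) = 1.692 × e^(−0.01580 × 142)
  = 1.692 × 0.1061 = 0.1795 mg/L
(0.1795 mg/L = 0.1795 µg/mL)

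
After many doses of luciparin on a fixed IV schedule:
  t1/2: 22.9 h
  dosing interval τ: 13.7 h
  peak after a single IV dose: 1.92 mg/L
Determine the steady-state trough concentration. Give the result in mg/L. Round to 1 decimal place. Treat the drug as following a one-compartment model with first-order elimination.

k = ln2 / t½ = 0.693147 / 22.9 = 0.03027 h⁻¹
e^(−kτ) = e^(−0.03027 × 13.7) = 0.6605
Accumulation ratio R = 1 / (1 − e^(−kτ)) = 1 / (1 − 0.6605) = 2.946
Steady-state trough = C₀ × R × e^(−kτ) = 1.92 × 2.946 × 0.6605 = 3.736 mg/L

3.7 mg/L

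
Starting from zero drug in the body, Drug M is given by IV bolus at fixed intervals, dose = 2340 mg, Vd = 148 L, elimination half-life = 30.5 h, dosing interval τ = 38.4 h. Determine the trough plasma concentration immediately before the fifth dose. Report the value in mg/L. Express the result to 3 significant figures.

C₀ per dose = Dose / Vd = 2340 / 148 = 15.81 mg/L
k = ln2 / t½ = 0.693147 / 30.5 = 0.02273 h⁻¹
Fraction remaining after one interval: r = e^(−kτ) = e^(−0.02273 × 38.4) = 0.4178
Before dose 5, 4 doses have been given (aged 1τ, 2τ, 3τ, 4τ).
C_trough = C₀ × (r + r² + … + r^4) = C₀ × r(1−r^4)/(1−r)
        = 15.81 × 0.4178 × (1 − 0.03047) / (1 − 0.4178) = 11.00 mg/L

11.0 mg/L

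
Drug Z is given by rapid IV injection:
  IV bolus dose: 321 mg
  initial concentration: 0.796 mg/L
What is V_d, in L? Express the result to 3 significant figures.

Vd = Dose / C₀ = 321.0 / 0.796 = 403.3 L

403 L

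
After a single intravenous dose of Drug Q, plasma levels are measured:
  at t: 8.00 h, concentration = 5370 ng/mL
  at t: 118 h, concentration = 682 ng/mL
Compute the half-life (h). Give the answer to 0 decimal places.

k = ln(C₁/C₂) / (t₂ − t₁) = ln(5370/682) / (118 − 8.00)
  = 2.064 / 110.0 = 0.01876 h⁻¹
t½ = ln2 / k = 0.693147 / 0.01876 = 36.95 h

37 h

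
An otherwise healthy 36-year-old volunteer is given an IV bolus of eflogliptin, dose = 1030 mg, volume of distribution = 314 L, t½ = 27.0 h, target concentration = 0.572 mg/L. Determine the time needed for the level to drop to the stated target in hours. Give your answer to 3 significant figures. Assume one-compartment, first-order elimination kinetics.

C₀ = Dose / Vd = 1030 / 314 = 3.280 mg/L
k = ln2 / t½ = 0.693147 / 27.0 = 0.02567 h⁻¹
t = ln(C₀ / C) / k = ln(3.280 / 0.572) / 0.02567
  = ln(5.734) / 0.02567 = 1.746 / 0.02567 = 68.02 h

68.0 h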